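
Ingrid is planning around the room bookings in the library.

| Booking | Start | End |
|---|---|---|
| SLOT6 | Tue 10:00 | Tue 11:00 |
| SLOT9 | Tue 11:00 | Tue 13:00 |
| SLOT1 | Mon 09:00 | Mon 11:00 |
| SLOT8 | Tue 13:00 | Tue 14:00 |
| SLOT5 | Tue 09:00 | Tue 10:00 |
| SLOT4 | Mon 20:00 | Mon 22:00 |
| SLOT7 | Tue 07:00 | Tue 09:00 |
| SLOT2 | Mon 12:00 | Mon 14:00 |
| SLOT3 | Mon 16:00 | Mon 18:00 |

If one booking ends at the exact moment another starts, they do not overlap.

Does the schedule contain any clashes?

Check each pair: they overlap iff neither finishes before the other starts.
Sorted by start: SLOT1, SLOT2, SLOT3, SLOT4, SLOT7, SLOT5, SLOT6, SLOT9, SLOT8.
SLOT2 starts after SLOT1 ends — done with SLOT1.
SLOT3 starts after SLOT2 ends — done with SLOT2.
SLOT4 starts after SLOT3 ends — done with SLOT3.
SLOT7 starts after SLOT4 ends — done with SLOT4.
SLOT5 starts exactly when SLOT7 ends (back-to-back, no overlap) — done with SLOT7.
SLOT6 starts exactly when SLOT5 ends (back-to-back, no overlap) — done with SLOT5.
SLOT9 starts exactly when SLOT6 ends (back-to-back, no overlap) — done with SLOT6.
SLOT8 starts exactly when SLOT9 ends (back-to-back, no overlap).
Every pair is clear; the schedule has no overlaps.

No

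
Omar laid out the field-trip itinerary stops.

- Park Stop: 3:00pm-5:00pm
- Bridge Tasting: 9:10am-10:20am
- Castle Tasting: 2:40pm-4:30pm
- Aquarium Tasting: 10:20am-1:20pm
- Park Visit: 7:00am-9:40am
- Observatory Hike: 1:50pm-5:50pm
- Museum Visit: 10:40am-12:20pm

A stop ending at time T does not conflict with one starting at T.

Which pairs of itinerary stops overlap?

Sorted by start: Park Visit, Bridge Tasting, Aquarium Tasting, Museum Visit, Observatory Hike, Castle Tasting, Park Stop.
Bridge Tasting starts before Park Visit ends → Park Visit and Bridge Tasting overlap.
Aquarium Tasting starts after Park Visit ends, so Park Visit has no further overlaps.
Aquarium Tasting starts exactly when Bridge Tasting ends (back-to-back, no overlap), so Bridge Tasting has no further overlaps.
Museum Visit starts before Aquarium Tasting ends → Aquarium Tasting and Museum Visit overlap.
Observatory Hike starts after Aquarium Tasting ends, so Aquarium Tasting has no further overlaps.
Observatory Hike starts after Museum Visit ends, so Museum Visit has no further overlaps.
Castle Tasting starts before Observatory Hike ends → Observatory Hike and Castle Tasting overlap.
Park Stop starts before Observatory Hike ends → Observatory Hike and Park Stop overlap.
Park Stop starts before Castle Tasting ends → Castle Tasting and Park Stop overlap.

Aquarium Tasting & Museum Visit, Bridge Tasting & Park Visit, Castle Tasting & Observatory Hike, Castle Tasting & Park Stop, Observatory Hike & Park Stop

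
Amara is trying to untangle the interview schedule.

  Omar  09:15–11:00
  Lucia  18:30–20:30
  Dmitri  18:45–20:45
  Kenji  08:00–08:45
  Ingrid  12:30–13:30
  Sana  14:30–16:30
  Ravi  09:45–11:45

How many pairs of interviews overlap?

2

Sorted by start: Kenji, Omar, Ravi, Ingrid, Sana, Lucia, Dmitri.
Omar starts after Kenji ends; Kenji is clear from here.
Ravi starts before Omar ends → Omar and Ravi overlap.
Ingrid starts after Omar ends; Omar is clear from here.
Ingrid starts after Ravi ends; Ravi is clear from here.
Sana starts after Ingrid ends; Ingrid is clear from here.
Lucia starts after Sana ends; Sana is clear from here.
Dmitri starts before Lucia ends → Lucia and Dmitri overlap.
Overlapping pairs: Dmitri & Lucia, Omar & Ravi — 2 in total.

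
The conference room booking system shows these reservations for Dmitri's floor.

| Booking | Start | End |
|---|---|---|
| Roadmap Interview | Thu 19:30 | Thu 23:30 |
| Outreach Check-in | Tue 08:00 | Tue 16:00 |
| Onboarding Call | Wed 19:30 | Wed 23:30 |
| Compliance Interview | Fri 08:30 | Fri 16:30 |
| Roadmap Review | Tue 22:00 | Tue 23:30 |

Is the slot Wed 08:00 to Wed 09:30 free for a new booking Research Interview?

Yes — the slot is free

Outreach Check-in: ends Tue 16:00 at or before Research Interview starts Wed 08:00 → clear.
Roadmap Review: ends Tue 23:30 at or before Research Interview starts Wed 08:00 → clear.
Onboarding Call: starts Wed 19:30 at or after Research Interview ends Wed 09:30 → clear.
Roadmap Interview: starts Thu 19:30 at or after Research Interview ends Wed 09:30 → clear.
Compliance Interview: starts Fri 08:30 at or after Research Interview ends Wed 09:30 → clear.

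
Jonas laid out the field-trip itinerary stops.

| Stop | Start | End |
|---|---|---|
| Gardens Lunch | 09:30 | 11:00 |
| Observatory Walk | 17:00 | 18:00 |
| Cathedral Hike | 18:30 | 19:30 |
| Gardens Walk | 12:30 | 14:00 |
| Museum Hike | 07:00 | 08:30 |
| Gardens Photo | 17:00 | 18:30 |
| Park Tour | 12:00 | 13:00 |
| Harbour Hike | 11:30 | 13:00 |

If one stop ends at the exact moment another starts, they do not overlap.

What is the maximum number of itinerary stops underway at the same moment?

Sort all start/end points and keep a running count:
07:00 start Museum Hike → 1
08:30 end Museum Hike → 0
09:30 start Gardens Lunch → 1
11:00 end Gardens Lunch → 0
11:30 start Harbour Hike → 1
12:00 start Park Tour → 2
12:30 start Gardens Walk → 3
13:00 end Harbour Hike → 2
13:00 end Park Tour → 1
14:00 end Gardens Walk → 0
17:00 start Gardens Photo → 1
17:00 start Observatory Walk → 2
18:00 end Observatory Walk → 1
18:30 end Gardens Photo → 0
18:30 start Cathedral Hike → 1
19:30 end Cathedral Hike → 0
Peak is 3, at 12:30 (Gardens Walk, Harbour Hike, Park Tour).

3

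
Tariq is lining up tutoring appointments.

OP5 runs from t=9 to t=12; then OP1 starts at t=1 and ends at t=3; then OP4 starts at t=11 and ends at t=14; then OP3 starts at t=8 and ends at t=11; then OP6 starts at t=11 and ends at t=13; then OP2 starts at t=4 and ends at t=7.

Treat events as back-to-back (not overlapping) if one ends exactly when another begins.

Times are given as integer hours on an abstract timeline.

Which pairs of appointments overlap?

OP3 & OP5, OP4 & OP5, OP4 & OP6, OP5 & OP6

Sorted by start: OP1, OP2, OP3, OP5, OP4, OP6.
OP2 starts after OP1 ends — done with OP1.
OP3 starts after OP2 ends — done with OP2.
OP5 starts before OP3 ends → OP3 and OP5 overlap.
OP4 starts exactly when OP3 ends (back-to-back, no overlap) — done with OP3.
OP4 starts before OP5 ends → OP5 and OP4 overlap.
OP6 starts before OP5 ends → OP5 and OP6 overlap.
OP6 starts before OP4 ends → OP4 and OP6 overlap.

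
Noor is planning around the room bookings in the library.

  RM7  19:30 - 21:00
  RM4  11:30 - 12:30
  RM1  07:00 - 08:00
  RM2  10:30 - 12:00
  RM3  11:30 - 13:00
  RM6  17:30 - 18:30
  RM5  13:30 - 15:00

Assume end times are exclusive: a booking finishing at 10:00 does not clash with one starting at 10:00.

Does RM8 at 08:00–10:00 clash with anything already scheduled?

RM1: ends 08:00 at or before RM8 starts 08:00 → clear.
RM2: starts 10:30 at or after RM8 ends 10:00 → clear.
RM3: starts 11:30 at or after RM8 ends 10:00 → clear.
RM4: starts 11:30 at or after RM8 ends 10:00 → clear.
RM5: starts 13:30 at or after RM8 ends 10:00 → clear.
RM6: starts 17:30 at or after RM8 ends 10:00 → clear.
RM7: starts 19:30 at or after RM8 ends 10:00 → clear.

No — it doesn't clash with anything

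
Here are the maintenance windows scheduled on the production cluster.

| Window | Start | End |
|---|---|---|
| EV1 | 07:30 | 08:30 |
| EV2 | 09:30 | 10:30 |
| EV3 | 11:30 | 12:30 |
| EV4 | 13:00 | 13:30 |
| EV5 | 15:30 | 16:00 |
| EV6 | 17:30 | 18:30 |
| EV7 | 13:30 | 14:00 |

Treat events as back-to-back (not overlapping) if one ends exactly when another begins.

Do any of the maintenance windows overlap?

No

Sorted by start: EV1, EV2, EV3, EV4, EV7, EV5, EV6.
EV2 starts after EV1 ends, so EV1 has no further overlaps.
EV3 starts after EV2 ends, so EV2 has no further overlaps.
EV4 starts after EV3 ends, so EV3 has no further overlaps.
EV7 starts exactly when EV4 ends (back-to-back, no overlap), so EV4 has no further overlaps.
EV5 starts after EV7 ends, so EV7 has no further overlaps.
EV6 starts after EV5 ends.
Every pair is clear; the schedule has no overlaps.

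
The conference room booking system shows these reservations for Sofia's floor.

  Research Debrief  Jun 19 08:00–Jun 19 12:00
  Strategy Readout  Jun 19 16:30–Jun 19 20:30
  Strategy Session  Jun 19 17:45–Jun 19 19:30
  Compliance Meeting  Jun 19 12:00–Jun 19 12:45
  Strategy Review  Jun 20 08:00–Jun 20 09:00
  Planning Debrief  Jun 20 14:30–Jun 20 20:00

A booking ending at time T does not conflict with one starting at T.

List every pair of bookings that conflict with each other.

Strategy Readout & Strategy Session

Two intervals overlap when each starts before the other ends.
Sorted by start: Research Debrief, Compliance Meeting, Strategy Readout, Strategy Session, Strategy Review, Planning Debrief.
Compliance Meeting starts exactly when Research Debrief ends (back-to-back, no overlap), so Research Debrief has no further overlaps.
Strategy Readout starts after Compliance Meeting ends, so Compliance Meeting has no further overlaps.
Strategy Session starts before Strategy Readout ends → Strategy Readout and Strategy Session overlap.
Strategy Review starts after Strategy Readout ends, so Strategy Readout has no further overlaps.
Strategy Review starts after Strategy Session ends, so Strategy Session has no further overlaps.
Planning Debrief starts after Strategy Review ends.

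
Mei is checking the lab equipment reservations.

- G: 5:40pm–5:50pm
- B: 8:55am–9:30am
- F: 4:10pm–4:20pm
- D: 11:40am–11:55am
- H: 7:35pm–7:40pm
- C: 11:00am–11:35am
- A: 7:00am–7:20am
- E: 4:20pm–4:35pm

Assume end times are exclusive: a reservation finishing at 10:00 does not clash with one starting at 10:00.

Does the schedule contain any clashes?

No

Sorted by start: A, B, C, D, F, E, G, H.
B starts after A ends, so A has no further overlaps.
C starts after B ends, so B has no further overlaps.
D starts after C ends, so C has no further overlaps.
F starts after D ends, so D has no further overlaps.
E starts exactly when F ends (back-to-back, no overlap), so F has no further overlaps.
G starts after E ends, so E has no further overlaps.
H starts after G ends.
Every pair is clear; the schedule has no overlaps.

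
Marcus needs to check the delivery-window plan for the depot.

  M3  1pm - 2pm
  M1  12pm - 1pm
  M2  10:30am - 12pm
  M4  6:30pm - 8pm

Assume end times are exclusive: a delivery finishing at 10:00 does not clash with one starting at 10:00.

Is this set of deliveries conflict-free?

Yes

Sorted by start: M2, M1, M3, M4.
M1 starts exactly when M2 ends (back-to-back, no overlap) — done with M2.
M3 starts exactly when M1 ends (back-to-back, no overlap) — done with M1.
M4 starts after M3 ends.
Every pair is clear; the schedule has no overlaps.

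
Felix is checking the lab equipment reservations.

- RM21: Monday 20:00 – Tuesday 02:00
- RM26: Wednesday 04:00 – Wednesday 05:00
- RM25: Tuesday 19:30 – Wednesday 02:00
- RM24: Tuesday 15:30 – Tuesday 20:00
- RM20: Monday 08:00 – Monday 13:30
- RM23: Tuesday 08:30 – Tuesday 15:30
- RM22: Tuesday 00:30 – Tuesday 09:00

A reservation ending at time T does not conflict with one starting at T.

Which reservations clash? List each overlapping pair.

RM21 & RM22, RM22 & RM23, RM24 & RM25

Two intervals overlap when each starts before the other ends.
Sorted by start: RM20, RM21, RM22, RM23, RM24, RM25, RM26.
RM21 starts after RM20 ends, so RM20 has no further overlaps.
RM22 starts before RM21 ends → RM21 and RM22 overlap.
RM23 starts after RM21 ends, so RM21 has no further overlaps.
RM23 starts before RM22 ends → RM22 and RM23 overlap.
RM24 starts after RM22 ends, so RM22 has no further overlaps.
RM24 starts exactly when RM23 ends (back-to-back, no overlap), so RM23 has no further overlaps.
RM25 starts before RM24 ends → RM24 and RM25 overlap.
RM26 starts after RM24 ends.
RM26 starts after RM25 ends.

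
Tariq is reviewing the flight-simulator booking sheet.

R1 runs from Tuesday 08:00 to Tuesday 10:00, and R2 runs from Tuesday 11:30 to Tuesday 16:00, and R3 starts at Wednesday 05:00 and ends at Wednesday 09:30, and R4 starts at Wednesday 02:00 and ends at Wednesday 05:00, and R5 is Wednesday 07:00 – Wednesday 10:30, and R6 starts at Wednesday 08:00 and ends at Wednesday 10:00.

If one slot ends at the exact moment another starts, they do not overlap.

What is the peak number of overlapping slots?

3

Sort all start/end points and keep a running count:
Tuesday 08:00 start R1 → 1
Tuesday 10:00 end R1 → 0
Tuesday 11:30 start R2 → 1
Tuesday 16:00 end R2 → 0
Wednesday 02:00 start R4 → 1
Wednesday 05:00 end R4 → 0
Wednesday 05:00 start R3 → 1
Wednesday 07:00 start R5 → 2
Wednesday 08:00 start R6 → 3
Wednesday 09:30 end R3 → 2
Wednesday 10:00 end R6 → 1
Wednesday 10:30 end R5 → 0
Peak is 3, at Wednesday 08:00 (R3, R5, R6).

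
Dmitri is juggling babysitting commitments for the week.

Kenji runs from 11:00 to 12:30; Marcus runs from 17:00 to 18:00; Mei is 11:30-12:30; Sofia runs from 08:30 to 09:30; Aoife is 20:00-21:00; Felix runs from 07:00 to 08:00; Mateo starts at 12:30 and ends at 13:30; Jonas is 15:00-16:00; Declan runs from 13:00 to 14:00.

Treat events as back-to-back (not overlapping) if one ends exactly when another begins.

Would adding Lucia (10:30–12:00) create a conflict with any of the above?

Yes — it overlaps Kenji, Mei

Felix: ends 08:00 at or before Lucia starts 10:30 → clear.
Sofia: ends 09:30 at or before Lucia starts 10:30 → clear.
Kenji: starts 11:00 before Lucia ends 12:00, and ends 12:30 after Lucia starts 10:30 → overlap.
Mei: starts 11:30 before Lucia ends 12:00, and ends 12:30 after Lucia starts 10:30 → overlap.
Mateo: starts 12:30 at or after Lucia ends 12:00 → clear.
Declan: starts 13:00 at or after Lucia ends 12:00 → clear.
Jonas: starts 15:00 at or after Lucia ends 12:00 → clear.
Marcus: starts 17:00 at or after Lucia ends 12:00 → clear.
Aoife: starts 20:00 at or after Lucia ends 12:00 → clear.
Lucia overlaps Kenji, Mei.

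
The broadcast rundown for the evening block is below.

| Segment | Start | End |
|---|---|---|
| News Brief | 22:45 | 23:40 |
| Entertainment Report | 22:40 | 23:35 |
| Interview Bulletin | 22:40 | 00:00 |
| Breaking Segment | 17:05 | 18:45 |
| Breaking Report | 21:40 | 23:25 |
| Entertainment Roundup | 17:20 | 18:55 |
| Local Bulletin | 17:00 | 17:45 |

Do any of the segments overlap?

Sorted by start: Local Bulletin, Breaking Segment, Entertainment Roundup, Breaking Report, Entertainment Report, Interview Bulletin, News Brief.
Breaking Segment starts before Local Bulletin ends → Local Bulletin and Breaking Segment overlap.
That's a conflict, so the schedule is not conflict-free.

Yes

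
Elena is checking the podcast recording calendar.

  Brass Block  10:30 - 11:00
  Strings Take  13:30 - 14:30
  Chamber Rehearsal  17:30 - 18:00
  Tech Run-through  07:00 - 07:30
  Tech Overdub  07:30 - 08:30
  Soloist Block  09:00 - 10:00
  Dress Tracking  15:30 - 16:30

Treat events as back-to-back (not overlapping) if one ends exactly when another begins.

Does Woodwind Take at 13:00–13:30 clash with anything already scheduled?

Tech Run-through: ends 07:30 at or before Woodwind Take starts 13:00 → clear.
Tech Overdub: ends 08:30 at or before Woodwind Take starts 13:00 → clear.
Soloist Block: ends 10:00 at or before Woodwind Take starts 13:00 → clear.
Brass Block: ends 11:00 at or before Woodwind Take starts 13:00 → clear.
Strings Take: starts 13:30 at or after Woodwind Take ends 13:30 → clear.
Dress Tracking: starts 15:30 at or after Woodwind Take ends 13:30 → clear.
Chamber Rehearsal: starts 17:30 at or after Woodwind Take ends 13:30 → clear.

No — it doesn't clash with anything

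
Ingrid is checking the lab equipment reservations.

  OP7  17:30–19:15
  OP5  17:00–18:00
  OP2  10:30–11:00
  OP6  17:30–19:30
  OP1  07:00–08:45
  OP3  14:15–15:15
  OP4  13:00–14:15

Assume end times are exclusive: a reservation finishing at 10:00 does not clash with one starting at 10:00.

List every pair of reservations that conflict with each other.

Two intervals overlap when each starts before the other ends.
Sorted by start: OP1, OP2, OP4, OP3, OP5, OP6, OP7.
OP2 starts after OP1 ends, so nothing later overlaps OP1 either.
OP4 starts after OP2 ends, so nothing later overlaps OP2 either.
OP3 starts exactly when OP4 ends (back-to-back, no overlap), so nothing later overlaps OP4 either.
OP5 starts after OP3 ends, so nothing later overlaps OP3 either.
OP6 starts before OP5 ends → OP5 and OP6 overlap.
OP7 starts before OP5 ends → OP5 and OP7 overlap.
OP7 starts before OP6 ends → OP6 and OP7 overlap.

OP5 & OP6, OP5 & OP7, OP6 & OP7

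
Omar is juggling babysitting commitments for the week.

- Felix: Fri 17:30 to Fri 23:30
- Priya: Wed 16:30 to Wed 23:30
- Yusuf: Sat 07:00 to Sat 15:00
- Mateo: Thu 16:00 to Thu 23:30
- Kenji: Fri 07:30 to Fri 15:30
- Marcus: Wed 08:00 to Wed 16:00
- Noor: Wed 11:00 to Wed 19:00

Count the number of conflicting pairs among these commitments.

Sorted by start: Marcus, Noor, Priya, Mateo, Kenji, Felix, Yusuf.
Noor starts before Marcus ends → Marcus and Noor overlap.
Priya starts after Marcus ends, so nothing later overlaps Marcus either.
Priya starts before Noor ends → Noor and Priya overlap.
Mateo starts after Noor ends, so nothing later overlaps Noor either.
Mateo starts after Priya ends, so nothing later overlaps Priya either.
Kenji starts after Mateo ends, so nothing later overlaps Mateo either.
Felix starts after Kenji ends, so nothing later overlaps Kenji either.
Yusuf starts after Felix ends.
Overlapping pairs: Marcus & Noor, Noor & Priya — 2 in total.

2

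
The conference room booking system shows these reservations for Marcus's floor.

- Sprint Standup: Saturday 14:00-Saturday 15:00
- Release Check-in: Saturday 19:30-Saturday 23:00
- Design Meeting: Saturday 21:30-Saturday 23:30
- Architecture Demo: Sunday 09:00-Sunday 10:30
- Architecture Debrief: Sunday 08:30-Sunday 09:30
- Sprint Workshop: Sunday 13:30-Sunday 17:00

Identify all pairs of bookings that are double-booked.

Check each pair: they overlap iff neither finishes before the other starts.
Sorted by start: Sprint Standup, Release Check-in, Design Meeting, Architecture Debrief, Architecture Demo, Sprint Workshop.
Release Check-in starts after Sprint Standup ends, so Sprint Standup has no further overlaps.
Design Meeting starts before Release Check-in ends → Release Check-in and Design Meeting overlap.
Architecture Debrief starts after Release Check-in ends, so Release Check-in has no further overlaps.
Architecture Debrief starts after Design Meeting ends, so Design Meeting has no further overlaps.
Architecture Demo starts before Architecture Debrief ends → Architecture Debrief and Architecture Demo overlap.
Sprint Workshop starts after Architecture Debrief ends.
Sprint Workshop starts after Architecture Demo ends.

Architecture Debrief & Architecture Demo, Design Meeting & Release Check-in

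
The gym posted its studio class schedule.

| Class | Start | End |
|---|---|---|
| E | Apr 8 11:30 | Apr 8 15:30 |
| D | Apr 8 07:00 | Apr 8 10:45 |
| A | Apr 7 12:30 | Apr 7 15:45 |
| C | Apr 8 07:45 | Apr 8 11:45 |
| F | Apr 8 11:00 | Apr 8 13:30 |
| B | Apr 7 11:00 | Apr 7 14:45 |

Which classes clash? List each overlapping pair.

Check each pair: they overlap iff neither finishes before the other starts.
Sorted by start: B, A, D, C, F, E.
A starts before B ends → B and A overlap.
D starts after B ends, so B has no further overlaps.
D starts after A ends, so A has no further overlaps.
C starts before D ends → D and C overlap.
F starts after D ends, so D has no further overlaps.
F starts before C ends → C and F overlap.
E starts before C ends → C and E overlap.
E starts before F ends → F and E overlap.

A & B, C & D, C & E, C & F, E & F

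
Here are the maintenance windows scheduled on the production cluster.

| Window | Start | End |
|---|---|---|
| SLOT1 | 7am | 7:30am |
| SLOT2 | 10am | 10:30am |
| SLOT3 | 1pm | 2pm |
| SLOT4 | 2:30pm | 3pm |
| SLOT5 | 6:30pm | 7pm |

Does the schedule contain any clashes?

No

Sorted by start: SLOT1, SLOT2, SLOT3, SLOT4, SLOT5.
SLOT2 starts after SLOT1 ends, so SLOT1 has no further overlaps.
SLOT3 starts after SLOT2 ends, so SLOT2 has no further overlaps.
SLOT4 starts after SLOT3 ends, so SLOT3 has no further overlaps.
SLOT5 starts after SLOT4 ends.
Every pair is clear; the schedule has no overlaps.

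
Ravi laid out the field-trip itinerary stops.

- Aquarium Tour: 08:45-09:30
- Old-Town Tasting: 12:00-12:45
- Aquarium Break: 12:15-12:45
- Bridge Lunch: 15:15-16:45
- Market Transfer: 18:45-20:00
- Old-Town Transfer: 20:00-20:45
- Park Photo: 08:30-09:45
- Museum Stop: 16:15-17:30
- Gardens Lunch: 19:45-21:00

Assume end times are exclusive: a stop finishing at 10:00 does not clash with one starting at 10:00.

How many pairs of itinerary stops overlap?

5

Sorted by start: Park Photo, Aquarium Tour, Old-Town Tasting, Aquarium Break, Bridge Lunch, Museum Stop, Market Transfer, Gardens Lunch, Old-Town Transfer.
Aquarium Tour starts before Park Photo ends → Park Photo and Aquarium Tour overlap.
Old-Town Tasting starts after Park Photo ends; Park Photo is clear from here.
Old-Town Tasting starts after Aquarium Tour ends; Aquarium Tour is clear from here.
Aquarium Break starts before Old-Town Tasting ends → Old-Town Tasting and Aquarium Break overlap.
Bridge Lunch starts after Old-Town Tasting ends; Old-Town Tasting is clear from here.
Bridge Lunch starts after Aquarium Break ends; Aquarium Break is clear from here.
Museum Stop starts before Bridge Lunch ends → Bridge Lunch and Museum Stop overlap.
Market Transfer starts after Bridge Lunch ends; Bridge Lunch is clear from here.
Market Transfer starts after Museum Stop ends; Museum Stop is clear from here.
Gardens Lunch starts before Market Transfer ends → Market Transfer and Gardens Lunch overlap.
Old-Town Transfer starts exactly when Market Transfer ends (back-to-back, no overlap).
Old-Town Transfer starts before Gardens Lunch ends → Gardens Lunch and Old-Town Transfer overlap.
Overlapping pairs: Aquarium Break & Old-Town Tasting, Aquarium Tour & Park Photo, Bridge Lunch & Museum Stop, Gardens Lunch & Market Transfer, Gardens Lunch & Old-Town Transfer — 5 in total.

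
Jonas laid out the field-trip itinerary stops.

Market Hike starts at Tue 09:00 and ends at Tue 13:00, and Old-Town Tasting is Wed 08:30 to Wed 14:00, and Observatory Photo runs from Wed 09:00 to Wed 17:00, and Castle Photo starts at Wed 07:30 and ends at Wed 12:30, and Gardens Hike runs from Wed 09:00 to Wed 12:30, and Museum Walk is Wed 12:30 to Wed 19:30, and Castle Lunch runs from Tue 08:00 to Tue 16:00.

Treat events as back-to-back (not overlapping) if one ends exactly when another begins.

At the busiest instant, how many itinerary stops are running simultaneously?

4

Walk through starts and ends in time order (an end at T is processed before a start at T):
Tue 08:00 start Castle Lunch → 1
Tue 09:00 start Market Hike → 2
Tue 13:00 end Market Hike → 1
Tue 16:00 end Castle Lunch → 0
Wed 07:30 start Castle Photo → 1
Wed 08:30 start Old-Town Tasting → 2
Wed 09:00 start Gardens Hike → 3
Wed 09:00 start Observatory Photo → 4
Wed 12:30 end Castle Photo → 3
Wed 12:30 end Gardens Hike → 2
Wed 12:30 start Museum Walk → 3
Wed 14:00 end Old-Town Tasting → 2
Wed 17:00 end Observatory Photo → 1
Wed 19:30 end Museum Walk → 0
Peak is 4, at Wed 09:00 (Castle Photo, Gardens Hike, Observatory Photo, Old-Town Tasting).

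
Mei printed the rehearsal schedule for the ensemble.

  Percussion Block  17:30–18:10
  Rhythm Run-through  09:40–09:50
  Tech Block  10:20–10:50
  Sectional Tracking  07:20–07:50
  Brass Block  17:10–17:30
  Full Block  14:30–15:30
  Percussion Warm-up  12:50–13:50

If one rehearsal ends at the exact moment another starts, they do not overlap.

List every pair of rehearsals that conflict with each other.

Two intervals overlap when each starts before the other ends.
Sorted by start: Sectional Tracking, Rhythm Run-through, Tech Block, Percussion Warm-up, Full Block, Brass Block, Percussion Block.
Rhythm Run-through starts after Sectional Tracking ends, so nothing later overlaps Sectional Tracking either.
Tech Block starts after Rhythm Run-through ends, so nothing later overlaps Rhythm Run-through either.
Percussion Warm-up starts after Tech Block ends, so nothing later overlaps Tech Block either.
Full Block starts after Percussion Warm-up ends, so nothing later overlaps Percussion Warm-up either.
Brass Block starts after Full Block ends, so nothing later overlaps Full Block either.
Percussion Block starts exactly when Brass Block ends (back-to-back, no overlap).

no overlapping pairs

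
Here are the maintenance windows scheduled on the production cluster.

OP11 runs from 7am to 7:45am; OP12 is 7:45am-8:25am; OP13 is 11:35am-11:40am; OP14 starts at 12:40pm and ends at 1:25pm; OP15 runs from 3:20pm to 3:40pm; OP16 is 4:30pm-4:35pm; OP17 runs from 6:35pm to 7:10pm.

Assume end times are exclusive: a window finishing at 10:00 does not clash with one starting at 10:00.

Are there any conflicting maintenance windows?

Sorted by start: OP11, OP12, OP13, OP14, OP15, OP16, OP17.
OP12 starts exactly when OP11 ends (back-to-back, no overlap), so OP11 has no further overlaps.
OP13 starts after OP12 ends, so OP12 has no further overlaps.
OP14 starts after OP13 ends, so OP13 has no further overlaps.
OP15 starts after OP14 ends, so OP14 has no further overlaps.
OP16 starts after OP15 ends, so OP15 has no further overlaps.
OP17 starts after OP16 ends.
Every pair is clear; the schedule has no overlaps.

No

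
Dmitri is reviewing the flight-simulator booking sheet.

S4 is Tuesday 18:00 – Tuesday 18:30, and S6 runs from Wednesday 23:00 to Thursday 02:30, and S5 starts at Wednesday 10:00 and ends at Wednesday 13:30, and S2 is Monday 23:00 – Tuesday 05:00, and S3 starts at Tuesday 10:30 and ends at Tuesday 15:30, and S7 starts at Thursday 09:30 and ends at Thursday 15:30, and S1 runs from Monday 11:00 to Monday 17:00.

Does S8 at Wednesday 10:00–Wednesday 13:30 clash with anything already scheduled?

S1: ends Monday 17:00 at or before S8 starts Wednesday 10:00 → clear.
S2: ends Tuesday 05:00 at or before S8 starts Wednesday 10:00 → clear.
S3: ends Tuesday 15:30 at or before S8 starts Wednesday 10:00 → clear.
S4: ends Tuesday 18:30 at or before S8 starts Wednesday 10:00 → clear.
S5: starts Wednesday 10:00 before S8 ends Wednesday 13:30, and ends Wednesday 13:30 after S8 starts Wednesday 10:00 → overlap.
S6: starts Wednesday 23:00 at or after S8 ends Wednesday 13:30 → clear.
S7: starts Thursday 09:30 at or after S8 ends Wednesday 13:30 → clear.
S8 overlaps S5.

Yes — it overlaps S5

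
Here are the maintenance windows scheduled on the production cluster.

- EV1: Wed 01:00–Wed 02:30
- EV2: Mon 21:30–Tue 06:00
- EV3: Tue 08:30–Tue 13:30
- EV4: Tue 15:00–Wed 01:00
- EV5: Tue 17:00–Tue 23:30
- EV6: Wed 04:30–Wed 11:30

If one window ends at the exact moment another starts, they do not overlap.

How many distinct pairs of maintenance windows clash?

Sorted by start: EV2, EV3, EV4, EV5, EV1, EV6.
EV3 starts after EV2 ends, so nothing later overlaps EV2 either.
EV4 starts after EV3 ends, so nothing later overlaps EV3 either.
EV5 starts before EV4 ends → EV4 and EV5 overlap.
EV1 starts exactly when EV4 ends (back-to-back, no overlap), so nothing later overlaps EV4 either.
EV1 starts after EV5 ends, so nothing later overlaps EV5 either.
EV6 starts after EV1 ends.
Overlapping pairs: EV4 & EV5 — 1 in total.

1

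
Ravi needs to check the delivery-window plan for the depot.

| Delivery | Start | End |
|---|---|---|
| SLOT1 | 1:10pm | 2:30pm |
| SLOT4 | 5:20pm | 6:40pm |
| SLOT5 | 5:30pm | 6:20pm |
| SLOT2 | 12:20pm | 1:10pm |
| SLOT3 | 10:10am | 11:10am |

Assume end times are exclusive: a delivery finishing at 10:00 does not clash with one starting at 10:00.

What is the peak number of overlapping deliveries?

Walk through starts and ends in time order (an end at T is processed before a start at T):
10:10am start SLOT3 → 1
11:10am end SLOT3 → 0
12:20pm start SLOT2 → 1
1:10pm end SLOT2 → 0
1:10pm start SLOT1 → 1
2:30pm end SLOT1 → 0
5:20pm start SLOT4 → 1
5:30pm start SLOT5 → 2
6:20pm end SLOT5 → 1
6:40pm end SLOT4 → 0
Peak is 2, at 5:30pm (SLOT4, SLOT5).

2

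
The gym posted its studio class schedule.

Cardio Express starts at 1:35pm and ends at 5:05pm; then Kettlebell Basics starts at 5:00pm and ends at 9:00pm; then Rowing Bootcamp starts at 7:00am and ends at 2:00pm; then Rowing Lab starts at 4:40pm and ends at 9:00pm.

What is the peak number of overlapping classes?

Sort all start/end points and keep a running count:
7:00am start Rowing Bootcamp → 1
1:35pm start Cardio Express → 2
2:00pm end Rowing Bootcamp → 1
4:40pm start Rowing Lab → 2
5:00pm start Kettlebell Basics → 3
5:05pm end Cardio Express → 2
9:00pm end Kettlebell Basics → 1
9:00pm end Rowing Lab → 0
Peak is 3, at 5:00pm (Cardio Express, Kettlebell Basics, Rowing Lab).

3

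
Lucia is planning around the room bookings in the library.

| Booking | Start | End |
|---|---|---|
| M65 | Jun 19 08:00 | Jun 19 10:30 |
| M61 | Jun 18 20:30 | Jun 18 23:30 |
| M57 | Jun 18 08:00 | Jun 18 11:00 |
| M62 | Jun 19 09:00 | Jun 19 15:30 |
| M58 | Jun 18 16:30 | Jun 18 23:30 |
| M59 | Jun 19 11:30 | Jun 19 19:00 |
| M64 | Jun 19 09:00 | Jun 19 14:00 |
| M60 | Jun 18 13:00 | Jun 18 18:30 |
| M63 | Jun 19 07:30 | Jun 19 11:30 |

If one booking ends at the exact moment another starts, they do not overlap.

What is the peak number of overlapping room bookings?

4

Sweep the timeline, counting +1 at each start and −1 at each end (ends before starts at a tie):
Jun 18 08:00 start M57 → 1
Jun 18 11:00 end M57 → 0
Jun 18 13:00 start M60 → 1
Jun 18 16:30 start M58 → 2
Jun 18 18:30 end M60 → 1
Jun 18 20:30 start M61 → 2
Jun 18 23:30 end M58 → 1
Jun 18 23:30 end M61 → 0
Jun 19 07:30 start M63 → 1
Jun 19 08:00 start M65 → 2
Jun 19 09:00 start M62 → 3
Jun 19 09:00 start M64 → 4
Jun 19 10:30 end M65 → 3
Jun 19 11:30 end M63 → 2
Jun 19 11:30 start M59 → 3
Jun 19 14:00 end M64 → 2
Jun 19 15:30 end M62 → 1
Jun 19 19:00 end M59 → 0
Peak is 4, at Jun 19 09:00 (M62, M63, M64, M65).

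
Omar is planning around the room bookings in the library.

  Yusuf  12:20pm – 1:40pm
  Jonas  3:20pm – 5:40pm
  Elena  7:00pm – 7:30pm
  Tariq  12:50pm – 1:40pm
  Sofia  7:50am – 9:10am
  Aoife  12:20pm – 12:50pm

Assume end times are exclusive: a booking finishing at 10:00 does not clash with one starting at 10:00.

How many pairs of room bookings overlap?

2

Sorted by start: Sofia, Aoife, Yusuf, Tariq, Jonas, Elena.
Aoife starts after Sofia ends; Sofia is clear from here.
Yusuf starts before Aoife ends → Aoife and Yusuf overlap.
Tariq starts exactly when Aoife ends (back-to-back, no overlap); Aoife is clear from here.
Tariq starts before Yusuf ends → Yusuf and Tariq overlap.
Jonas starts after Yusuf ends; Yusuf is clear from here.
Jonas starts after Tariq ends; Tariq is clear from here.
Elena starts after Jonas ends.
Overlapping pairs: Aoife & Yusuf, Tariq & Yusuf — 2 in total.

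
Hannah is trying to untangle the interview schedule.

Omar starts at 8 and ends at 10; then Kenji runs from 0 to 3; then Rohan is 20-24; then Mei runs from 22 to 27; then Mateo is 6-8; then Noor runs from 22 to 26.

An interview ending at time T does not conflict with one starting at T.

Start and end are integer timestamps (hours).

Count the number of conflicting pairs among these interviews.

Check each pair: they overlap iff neither finishes before the other starts.
Sorted by start: Kenji, Mateo, Omar, Rohan, Mei, Noor.
Mateo starts after Kenji ends; Kenji is clear from here.
Omar starts exactly when Mateo ends (back-to-back, no overlap); Mateo is clear from here.
Rohan starts after Omar ends; Omar is clear from here.
Mei starts before Rohan ends → Rohan and Mei overlap.
Noor starts before Rohan ends → Rohan and Noor overlap.
Noor starts before Mei ends → Mei and Noor overlap.
Overlapping pairs: Mei & Noor, Mei & Rohan, Noor & Rohan — 3 in total.

3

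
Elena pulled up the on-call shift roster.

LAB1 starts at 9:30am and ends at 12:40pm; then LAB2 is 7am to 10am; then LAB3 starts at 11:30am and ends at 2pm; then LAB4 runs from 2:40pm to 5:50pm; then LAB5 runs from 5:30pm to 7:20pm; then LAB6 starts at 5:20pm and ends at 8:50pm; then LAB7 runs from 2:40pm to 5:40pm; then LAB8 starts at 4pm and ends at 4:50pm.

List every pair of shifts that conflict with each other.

LAB1 & LAB2, LAB1 & LAB3, LAB4 & LAB5, LAB4 & LAB6, LAB4 & LAB7, LAB4 & LAB8, LAB5 & LAB6, LAB5 & LAB7, LAB6 & LAB7, LAB7 & LAB8

Sorted by start: LAB2, LAB1, LAB3, LAB4, LAB7, LAB8, LAB6, LAB5.
LAB1 starts before LAB2 ends → LAB2 and LAB1 overlap.
LAB3 starts after LAB2 ends — done with LAB2.
LAB3 starts before LAB1 ends → LAB1 and LAB3 overlap.
LAB4 starts after LAB1 ends — done with LAB1.
LAB4 starts after LAB3 ends — done with LAB3.
LAB7 starts before LAB4 ends → LAB4 and LAB7 overlap.
LAB8 starts before LAB4 ends → LAB4 and LAB8 overlap.
LAB6 starts before LAB4 ends → LAB4 and LAB6 overlap.
LAB5 starts before LAB4 ends → LAB4 and LAB5 overlap.
LAB8 starts before LAB7 ends → LAB7 and LAB8 overlap.
LAB6 starts before LAB7 ends → LAB7 and LAB6 overlap.
LAB5 starts before LAB7 ends → LAB7 and LAB5 overlap.
LAB6 starts after LAB8 ends — done with LAB8.
LAB5 starts before LAB6 ends → LAB6 and LAB5 overlap.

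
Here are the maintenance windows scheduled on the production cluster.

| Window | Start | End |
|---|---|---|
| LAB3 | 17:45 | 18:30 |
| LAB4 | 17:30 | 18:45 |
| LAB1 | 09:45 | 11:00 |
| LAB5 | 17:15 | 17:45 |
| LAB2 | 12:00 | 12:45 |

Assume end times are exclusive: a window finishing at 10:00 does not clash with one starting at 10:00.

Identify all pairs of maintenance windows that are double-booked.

LAB3 & LAB4, LAB4 & LAB5

Two intervals overlap when each starts before the other ends.
Sorted by start: LAB1, LAB2, LAB5, LAB4, LAB3.
LAB2 starts after LAB1 ends; LAB1 is clear from here.
LAB5 starts after LAB2 ends; LAB2 is clear from here.
LAB4 starts before LAB5 ends → LAB5 and LAB4 overlap.
LAB3 starts exactly when LAB5 ends (back-to-back, no overlap).
LAB3 starts before LAB4 ends → LAB4 and LAB3 overlap.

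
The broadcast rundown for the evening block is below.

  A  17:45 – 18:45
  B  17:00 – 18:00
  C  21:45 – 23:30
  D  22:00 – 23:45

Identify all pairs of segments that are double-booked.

Check each pair: they overlap iff neither finishes before the other starts.
Sorted by start: B, A, C, D.
A starts before B ends → B and A overlap.
C starts after B ends, so nothing later overlaps B either.
C starts after A ends, so nothing later overlaps A either.
D starts before C ends → C and D overlap.

A & B, C & D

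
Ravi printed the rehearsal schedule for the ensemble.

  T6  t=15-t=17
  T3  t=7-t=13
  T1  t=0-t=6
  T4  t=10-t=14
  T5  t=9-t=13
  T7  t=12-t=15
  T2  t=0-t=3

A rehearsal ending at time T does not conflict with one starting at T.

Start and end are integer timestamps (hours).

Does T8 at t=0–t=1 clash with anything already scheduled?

T1: starts t=0 before T8 ends t=1, and ends t=6 after T8 starts t=0 → overlap.
T2: starts t=0 before T8 ends t=1, and ends t=3 after T8 starts t=0 → overlap.
T3: starts t=7 at or after T8 ends t=1 → clear.
T5: starts t=9 at or after T8 ends t=1 → clear.
T4: starts t=10 at or after T8 ends t=1 → clear.
T7: starts t=12 at or after T8 ends t=1 → clear.
T6: starts t=15 at or after T8 ends t=1 → clear.
T8 overlaps T1, T2.

Yes — it overlaps T1, T2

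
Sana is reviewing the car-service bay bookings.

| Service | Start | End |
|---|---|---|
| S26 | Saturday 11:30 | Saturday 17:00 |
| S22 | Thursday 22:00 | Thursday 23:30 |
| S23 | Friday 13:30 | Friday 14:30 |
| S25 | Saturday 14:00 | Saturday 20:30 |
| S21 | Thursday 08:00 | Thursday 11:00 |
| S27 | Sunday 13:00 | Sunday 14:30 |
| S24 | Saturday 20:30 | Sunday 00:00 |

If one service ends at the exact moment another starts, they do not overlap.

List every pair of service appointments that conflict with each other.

Sorted by start: S21, S22, S23, S26, S25, S24, S27.
S22 starts after S21 ends; S21 is clear from here.
S23 starts after S22 ends; S22 is clear from here.
S26 starts after S23 ends; S23 is clear from here.
S25 starts before S26 ends → S26 and S25 overlap.
S24 starts after S26 ends; S26 is clear from here.
S24 starts exactly when S25 ends (back-to-back, no overlap); S25 is clear from here.
S27 starts after S24 ends.

S25 & S26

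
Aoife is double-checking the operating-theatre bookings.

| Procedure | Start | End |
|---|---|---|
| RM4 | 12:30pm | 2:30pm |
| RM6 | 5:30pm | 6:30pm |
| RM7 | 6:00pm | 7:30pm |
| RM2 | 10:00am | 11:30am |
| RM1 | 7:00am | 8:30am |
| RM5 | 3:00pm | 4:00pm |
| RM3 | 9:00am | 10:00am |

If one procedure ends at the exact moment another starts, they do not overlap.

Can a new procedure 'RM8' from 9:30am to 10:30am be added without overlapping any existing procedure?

RM1: ends 8:30am at or before RM8 starts 9:30am → clear.
RM3: starts 9:00am before RM8 ends 10:30am, and ends 10:00am after RM8 starts 9:30am → overlap.
RM2: starts 10:00am before RM8 ends 10:30am, and ends 11:30am after RM8 starts 9:30am → overlap.
RM4: starts 12:30pm at or after RM8 ends 10:30am → clear.
RM5: starts 3:00pm at or after RM8 ends 10:30am → clear.
RM6: starts 5:30pm at or after RM8 ends 10:30am → clear.
RM7: starts 6:00pm at or after RM8 ends 10:30am → clear.
RM8 overlaps RM2, RM3.

No — it overlaps RM2, RM3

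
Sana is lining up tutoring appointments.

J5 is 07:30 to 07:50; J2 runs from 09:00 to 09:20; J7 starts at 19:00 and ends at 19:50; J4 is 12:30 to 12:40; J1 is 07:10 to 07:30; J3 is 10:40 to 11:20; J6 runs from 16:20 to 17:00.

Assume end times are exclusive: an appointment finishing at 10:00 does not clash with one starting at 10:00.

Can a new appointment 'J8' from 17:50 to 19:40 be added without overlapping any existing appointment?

No — it overlaps J7

J1: ends 07:30 at or before J8 starts 17:50 → clear.
J5: ends 07:50 at or before J8 starts 17:50 → clear.
J2: ends 09:20 at or before J8 starts 17:50 → clear.
J3: ends 11:20 at or before J8 starts 17:50 → clear.
J4: ends 12:40 at or before J8 starts 17:50 → clear.
J6: ends 17:00 at or before J8 starts 17:50 → clear.
J7: starts 19:00 before J8 ends 19:40, and ends 19:50 after J8 starts 17:50 → overlap.
J8 overlaps J7.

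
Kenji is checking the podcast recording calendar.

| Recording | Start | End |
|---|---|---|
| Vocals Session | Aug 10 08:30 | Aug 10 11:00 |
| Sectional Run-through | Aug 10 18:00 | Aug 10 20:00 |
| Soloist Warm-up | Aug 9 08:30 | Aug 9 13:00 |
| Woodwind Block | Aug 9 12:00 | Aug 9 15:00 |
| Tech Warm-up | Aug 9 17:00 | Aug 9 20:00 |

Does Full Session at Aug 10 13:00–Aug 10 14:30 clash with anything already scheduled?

No — it doesn't clash with anything

Soloist Warm-up: ends Aug 9 13:00 at or before Full Session starts Aug 10 13:00 → clear.
Woodwind Block: ends Aug 9 15:00 at or before Full Session starts Aug 10 13:00 → clear.
Tech Warm-up: ends Aug 9 20:00 at or before Full Session starts Aug 10 13:00 → clear.
Vocals Session: ends Aug 10 11:00 at or before Full Session starts Aug 10 13:00 → clear.
Sectional Run-through: starts Aug 10 18:00 at or after Full Session ends Aug 10 14:30 → clear.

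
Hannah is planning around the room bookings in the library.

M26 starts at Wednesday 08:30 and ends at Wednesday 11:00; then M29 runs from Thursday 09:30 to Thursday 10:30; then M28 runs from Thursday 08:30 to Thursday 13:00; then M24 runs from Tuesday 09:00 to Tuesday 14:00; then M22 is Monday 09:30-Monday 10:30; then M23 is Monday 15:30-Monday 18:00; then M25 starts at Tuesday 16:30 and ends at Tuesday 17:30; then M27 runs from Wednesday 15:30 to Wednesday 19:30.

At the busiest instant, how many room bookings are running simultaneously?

Walk through starts and ends in time order (an end at T is processed before a start at T):
Monday 09:30 start M22 → 1
Monday 10:30 end M22 → 0
Monday 15:30 start M23 → 1
Monday 18:00 end M23 → 0
Tuesday 09:00 start M24 → 1
Tuesday 14:00 end M24 → 0
Tuesday 16:30 start M25 → 1
Tuesday 17:30 end M25 → 0
Wednesday 08:30 start M26 → 1
Wednesday 11:00 end M26 → 0
Wednesday 15:30 start M27 → 1
Wednesday 19:30 end M27 → 0
Thursday 08:30 start M28 → 1
Thursday 09:30 start M29 → 2
Thursday 10:30 end M29 → 1
Thursday 13:00 end M28 → 0
Peak is 2, at Thursday 09:30 (M28, M29).

2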